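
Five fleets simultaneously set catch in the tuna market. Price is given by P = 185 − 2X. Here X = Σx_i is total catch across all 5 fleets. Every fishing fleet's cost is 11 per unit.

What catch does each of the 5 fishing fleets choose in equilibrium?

A representative fishing fleet's profit is π_i = x_i(185 − 2X) − 11x_i, with X = x_i + Σ_{j≠i} x_j.
First-order condition: 174 − 4x_i − 2Σ_{j≠i} x_j = 0.
Imposing symmetry (x_j = x for all j) turns Σ_{j≠i} x_j into 4x, so 174 = 12x and x = 14.5.

14.5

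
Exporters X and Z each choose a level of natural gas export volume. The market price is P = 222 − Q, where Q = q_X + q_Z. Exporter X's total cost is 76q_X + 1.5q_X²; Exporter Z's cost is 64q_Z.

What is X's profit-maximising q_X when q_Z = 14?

Exporter X's profit: π = q_X(222 − (q_X + q_Z)) − 76q_X − 1.5q_X².
∂π/∂q_X = 146 − 5q_X − q_Z = 0, so q_X = 29.2 − 0.2q_Z.
At q_Z = 14: q_X = 29.2 − 0.2·14 = 26.4.

26.4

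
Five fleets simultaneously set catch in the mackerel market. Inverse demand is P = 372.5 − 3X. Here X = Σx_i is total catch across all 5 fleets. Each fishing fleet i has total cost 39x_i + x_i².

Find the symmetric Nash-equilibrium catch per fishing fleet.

A representative fishing fleet's profit is π_i = x_i(372.5 − 3X) − 39x_i − x_i², with X = x_i + Σ_{j≠i} x_j.
First-order condition: 333.5 − 8x_i − 3Σ_{j≠i} x_j = 0.
In a symmetric equilibrium every fishing fleet chooses the same x, so Σ_{j≠i} x_j = 4x. The condition becomes 333.5 − 20x = 0, giving x = 333.5/20 = 16.675.

16.675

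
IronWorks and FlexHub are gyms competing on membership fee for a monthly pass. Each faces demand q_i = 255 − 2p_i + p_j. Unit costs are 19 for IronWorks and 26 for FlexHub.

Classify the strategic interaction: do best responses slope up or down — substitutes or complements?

strategic complements

IronWorks's profit: π = (p_{IronWorks} − 19)(255 − 2p_{IronWorks} + p_{FlexHub}).
∂π/∂p_{IronWorks} = 293 − 4p_{IronWorks} + p_{FlexHub} = 0 ⇒ p_{IronWorks} = 73.25 + 0.25p_{FlexHub}.
The best-response slope dp_{IronWorks}/dp_{FlexHub} = 0.25 > 0: the reaction function is upward-sloping, so the choices are strategic complements.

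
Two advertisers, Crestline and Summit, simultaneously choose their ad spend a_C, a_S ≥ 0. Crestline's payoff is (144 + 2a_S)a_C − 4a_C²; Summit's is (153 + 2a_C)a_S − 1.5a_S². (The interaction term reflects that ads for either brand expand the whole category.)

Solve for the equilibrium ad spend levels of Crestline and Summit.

36.9, 75.6

Expanding Crestline's payoff: 144a_C + 2a_Sa_C − 4a_C².
∂π/∂a_C = 144 + 2a_S − 8a_C = 0, so a_C = 18 + 0.25a_S.
Likewise for Summit: a_S = 51 + (2/3)a_C.
Plugging a_S into Crestline's best response: a_C = 18 + 0.25(51 + (2/3)a_C) ⇒ (5/6)a_C = 30.75, so a_C = 36.9.
Then a_S = 51 + (2/3)·36.9 = 75.6.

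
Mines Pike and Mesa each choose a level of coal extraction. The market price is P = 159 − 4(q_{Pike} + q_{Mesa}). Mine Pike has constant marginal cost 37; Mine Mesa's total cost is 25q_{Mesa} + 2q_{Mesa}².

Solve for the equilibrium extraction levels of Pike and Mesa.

11.6, 7.3

Mine Pike's profit: π = q_{Pike}(159 − 4(q_{Pike} + q_{Mesa})) − 37q_{Pike}.
∂π/∂q_{Pike} = 122 − 8q_{Pike} − 4q_{Mesa} = 0, so q_{Pike} = 15.25 − 0.5q_{Mesa}.
For Mesa: ∂π/∂q_{Mesa} = 134 − 12q_{Mesa} − 4q_{Pike} = 0 ⇒ q_{Mesa} = 67/6 − (1/3)q_{Pike}.
Plugging q_{Mesa} into Pike's best response: q_{Pike} = 15.25 − 0.5(67/6 − (1/3)q_{Pike}) ⇒ (5/6)q_{Pike} = 29/3, so q_{Pike} = 11.6.
Then q_{Mesa} = 67/6 − (1/3)·11.6 = 7.3.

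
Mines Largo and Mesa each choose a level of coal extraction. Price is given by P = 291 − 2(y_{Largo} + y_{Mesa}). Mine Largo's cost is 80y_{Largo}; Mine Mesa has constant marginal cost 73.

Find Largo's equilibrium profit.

Mine Largo's profit: π = y_{Largo}(291 − 2(y_{Largo} + y_{Mesa})) − 80y_{Largo}.
∂π/∂y_{Largo} = 211 − 4y_{Largo} − 2y_{Mesa} = 0, so y_{Largo} = 52.75 − 0.5y_{Mesa}.
By the same steps for Mesa: y_{Mesa} = 54.5 − 0.5y_{Largo}.
Plugging y_{Mesa} into Largo's best response: y_{Largo} = 52.75 − 0.5(54.5 − 0.5y_{Largo}) ⇒ 0.75y_{Largo} = 25.5, so y_{Largo} = 34.
Then y_{Mesa} = 54.5 − 0.5·34 = 37.5.
Price P = 291 − 2·71.5 = 148.
Largo's profit: (148 − 80)·34 = 2312.

2312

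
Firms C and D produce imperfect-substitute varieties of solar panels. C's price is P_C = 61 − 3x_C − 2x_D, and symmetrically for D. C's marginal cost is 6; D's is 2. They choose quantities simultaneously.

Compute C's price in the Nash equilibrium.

25.875

Firm C's profit: π = x_C(61 − 3x_C − 2x_D) − 6x_C.
∂π/∂x_C = 55 − 6x_C − 2x_D = 0 ⇒ x_C = 55/6 − (1/3)x_D.
Similarly x_D = 59/6 − (1/3)x_C.
Substituting the second reaction function into the first: x_C = 55/6 − (1/3)(59/6 − (1/3)x_C), which gives (8/9)x_C = 53/9 ⇒ x_C = 6.625.
Then x_D = 59/6 − (1/3)·6.625 = 7.625.
P_C = 61 − 3·6.625 − 2·7.625 = 25.875.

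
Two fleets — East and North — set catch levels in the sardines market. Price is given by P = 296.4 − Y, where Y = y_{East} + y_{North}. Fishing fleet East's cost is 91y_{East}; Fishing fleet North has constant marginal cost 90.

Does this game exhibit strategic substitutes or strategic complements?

strategic substitutes

Fishing fleet East's profit: π = y_{East}(296.4 − (y_{East} + y_{North})) − 91y_{East}.
∂π/∂y_{East} = 205.4 − 2y_{East} − y_{North} = 0, so y_{East} = 102.7 − 0.5y_{North}.
The best-response slope dy_{East}/dy_{North} = −0.5 < 0: the reaction function is downward-sloping, so the choices are strategic substitutes.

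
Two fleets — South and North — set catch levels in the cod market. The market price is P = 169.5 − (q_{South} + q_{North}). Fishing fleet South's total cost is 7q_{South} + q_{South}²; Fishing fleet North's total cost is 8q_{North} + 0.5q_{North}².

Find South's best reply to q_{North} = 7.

Fishing fleet South's profit: π = q_{South}(169.5 − (q_{South} + q_{North})) − 7q_{South} − q_{South}².
∂π/∂q_{South} = 162.5 − 4q_{South} − q_{North} = 0, so q_{South} = 40.625 − 0.25q_{North}.
At q_{North} = 7: q_{South} = 40.625 − 0.25·7 = 38.875.

38.875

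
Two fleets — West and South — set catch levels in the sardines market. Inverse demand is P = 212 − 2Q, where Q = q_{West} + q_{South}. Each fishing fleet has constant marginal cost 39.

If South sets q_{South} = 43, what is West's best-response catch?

Fishing fleet West's profit: π = q_{West}(212 − 2(q_{West} + q_{South})) − 39q_{West}.
∂π/∂q_{West} = 173 − 4q_{West} − 2q_{South} = 0, so q_{West} = 43.25 − 0.5q_{South}.
At q_{South} = 43: q_{West} = 43.25 − 0.5·43 = 21.75.

21.75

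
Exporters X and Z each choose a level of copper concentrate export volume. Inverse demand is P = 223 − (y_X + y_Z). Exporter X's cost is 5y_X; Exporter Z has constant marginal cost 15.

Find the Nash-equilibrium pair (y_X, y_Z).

Exporter X's profit: π = y_X(223 − (y_X + y_Z)) − 5y_X.
∂π/∂y_X = 218 − 2y_X − y_Z = 0, so y_X = 109 − 0.5y_Z.
By the same steps for Z: y_Z = 104 − 0.5y_X.
Plugging y_Z into X's best response: y_X = 109 − 0.5(104 − 0.5y_X) ⇒ 0.75y_X = 57, so y_X = 76.
Then y_Z = 104 − 0.5·76 = 66.

76, 66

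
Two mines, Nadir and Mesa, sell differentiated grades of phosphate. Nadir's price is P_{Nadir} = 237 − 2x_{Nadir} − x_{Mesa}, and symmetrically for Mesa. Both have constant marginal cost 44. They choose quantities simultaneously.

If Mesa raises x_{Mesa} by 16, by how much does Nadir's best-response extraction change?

Mine Nadir's profit: π = x_{Nadir}(237 − 2x_{Nadir} − x_{Mesa}) − 44x_{Nadir}.
∂π/∂x_{Nadir} = 193 − 4x_{Nadir} − x_{Mesa} = 0 ⇒ x_{Nadir} = 48.25 − 0.25x_{Mesa}.
The reaction-function slope is −0.25, so a 16-unit rise in x_{Mesa} moves x_{Nadir} by −0.25 × 16 = −4. Nadir's best response falls — the actions are strategic substitutes.

-4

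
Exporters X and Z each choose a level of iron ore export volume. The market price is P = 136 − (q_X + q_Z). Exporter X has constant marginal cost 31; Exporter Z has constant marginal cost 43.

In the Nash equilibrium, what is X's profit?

1521

Exporter X's profit: π = q_X(136 − (q_X + q_Z)) − 31q_X.
∂π/∂q_X = 105 − 2q_X − q_Z = 0, so q_X = 52.5 − 0.5q_Z.
By the same steps for Z: q_Z = 46.5 − 0.5q_X.
Plugging q_Z into X's best response: q_X = 52.5 − 0.5(46.5 − 0.5q_X) ⇒ 0.75q_X = 29.25, so q_X = 39.
Then q_Z = 46.5 − 0.5·39 = 27.
Price P = 136 − 66 = 70.
X's profit: (70 − 31)·39 = 1521.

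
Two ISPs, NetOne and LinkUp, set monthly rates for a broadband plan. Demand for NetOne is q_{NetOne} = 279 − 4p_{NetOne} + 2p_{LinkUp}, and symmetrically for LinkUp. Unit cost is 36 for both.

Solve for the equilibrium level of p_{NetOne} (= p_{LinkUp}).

NetOne's profit: π = (p_{NetOne} − 36)(279 − 4p_{NetOne} + 2p_{LinkUp}).
∂π/∂p_{NetOne} = 423 − 8p_{NetOne} + 2p_{LinkUp} = 0 ⇒ p_{NetOne} = 52.875 + 0.25p_{LinkUp}.
The game is symmetric, so in equilibrium p_{LinkUp} = p_{NetOne}: the reaction function gives 0.75p_{NetOne} = 52.875, hence p_{NetOne} = 70.5.

70.5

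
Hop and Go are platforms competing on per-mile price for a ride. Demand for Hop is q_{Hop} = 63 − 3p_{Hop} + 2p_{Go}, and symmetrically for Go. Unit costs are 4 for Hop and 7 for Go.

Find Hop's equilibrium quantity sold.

45.9375

Hop's profit: π = (p_{Hop} − 4)(63 − 3p_{Hop} + 2p_{Go}).
∂π/∂p_{Hop} = 75 − 6p_{Hop} + 2p_{Go} = 0 ⇒ p_{Hop} = 12.5 + (1/3)p_{Go}.
Similarly p_{Go} = 14 + (1/3)p_{Hop}.
Plugging p_{Go} into Hop's best response: p_{Hop} = 12.5 + (1/3)(14 + (1/3)p_{Hop}) ⇒ (8/9)p_{Hop} = 103/6, so p_{Hop} = 19.3125.
Then p_{Go} = 14 + (1/3)·19.3125 = 20.4375.
q_{Hop} = 63 − 3·19.3125 + 2·20.4375 = 45.9375.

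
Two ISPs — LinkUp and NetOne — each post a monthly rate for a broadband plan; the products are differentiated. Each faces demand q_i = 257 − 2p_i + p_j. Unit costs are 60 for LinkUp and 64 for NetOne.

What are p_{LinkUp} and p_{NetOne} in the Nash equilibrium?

LinkUp's profit: π = (p_{LinkUp} − 60)(257 − 2p_{LinkUp} + p_{NetOne}).
∂π/∂p_{LinkUp} = 377 − 4p_{LinkUp} + p_{NetOne} = 0 ⇒ p_{LinkUp} = 94.25 + 0.25p_{NetOne}.
Similarly p_{NetOne} = 96.25 + 0.25p_{LinkUp}.
Solving the two reaction functions simultaneously: (1 − (0.25)(0.25))p_{LinkUp} = 94.25 + 0.25·96.25, so 0.9375p_{LinkUp} = 118.3125 and p_{LinkUp} = 126.2.
Then p_{NetOne} = 96.25 + 0.25·126.2 = 127.8.

126.2, 127.8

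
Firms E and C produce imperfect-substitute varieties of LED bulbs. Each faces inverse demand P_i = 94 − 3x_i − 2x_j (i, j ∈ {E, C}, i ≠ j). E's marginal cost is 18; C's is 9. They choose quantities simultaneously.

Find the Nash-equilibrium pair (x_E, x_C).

Firm E's profit: π = x_E(94 − 3x_E − 2x_C) − 18x_E.
∂π/∂x_E = 76 − 6x_E − 2x_C = 0 ⇒ x_E = 38/3 − (1/3)x_C.
Similarly x_C = 85/6 − (1/3)x_E.
Plugging x_C into E's best response: x_E = 38/3 − (1/3)(85/6 − (1/3)x_E) ⇒ (8/9)x_E = 143/18, so x_E = 8.9375.
Then x_C = 85/6 − (1/3)·8.9375 = 11.1875.

8.9375, 11.1875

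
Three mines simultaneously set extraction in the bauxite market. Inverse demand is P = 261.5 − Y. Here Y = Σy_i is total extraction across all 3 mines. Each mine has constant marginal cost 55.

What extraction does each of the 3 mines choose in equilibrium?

A representative mine's profit is π_i = y_i(261.5 − Y) − 55y_i, with Y = y_i + Σ_{j≠i} y_j.
First-order condition: 206.5 − 2y_i − Σ_{j≠i} y_j = 0.
In a symmetric equilibrium every mine chooses the same y, so Σ_{j≠i} y_j = 2y. The condition becomes 206.5 − 4y = 0, giving y = 206.5/4 = 51.625.

51.625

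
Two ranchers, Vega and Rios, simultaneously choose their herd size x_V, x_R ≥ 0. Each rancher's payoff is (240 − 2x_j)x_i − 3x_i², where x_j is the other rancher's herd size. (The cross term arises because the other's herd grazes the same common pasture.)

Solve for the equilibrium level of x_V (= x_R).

Vega's payoff is (240 − 2x_R)x_V − 3x_V².
∂π/∂x_V = 240 − 2x_R − 6x_V = 0, so x_V = 40 − (1/3)x_R.
Setting x_V = x_R in the reaction function: x_V = 40 − (1/3)x_V, so x_V = 40 / (4/3) = 30.

30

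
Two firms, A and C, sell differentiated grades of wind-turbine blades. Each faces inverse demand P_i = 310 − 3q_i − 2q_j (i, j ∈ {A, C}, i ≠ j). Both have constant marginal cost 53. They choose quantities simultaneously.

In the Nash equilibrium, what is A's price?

149.375

Firm A's profit: π = q_A(310 − 3q_A − 2q_C) − 53q_A.
∂π/∂q_A = 257 − 6q_A − 2q_C = 0 ⇒ q_A = 257/6 − (1/3)q_C.
The game is symmetric, so in equilibrium q_C = q_A: the reaction function gives (4/3)q_A = 257/6, hence q_A = 32.125.
P_A = 310 − 3·32.125 − 2·32.125 = 149.375.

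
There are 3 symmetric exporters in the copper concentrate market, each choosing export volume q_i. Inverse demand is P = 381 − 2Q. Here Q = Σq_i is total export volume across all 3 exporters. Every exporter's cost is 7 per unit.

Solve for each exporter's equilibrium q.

A representative exporter's profit is π_i = q_i(381 − 2Q) − 7q_i, with Q = q_i + Σ_{j≠i} q_j.
First-order condition: 374 − 4q_i − 2Σ_{j≠i} q_j = 0.
With identical exporters, set every q_j = q: then 374 − 4q − 4q = 0, i.e. q = 374/8 = 46.75.

46.75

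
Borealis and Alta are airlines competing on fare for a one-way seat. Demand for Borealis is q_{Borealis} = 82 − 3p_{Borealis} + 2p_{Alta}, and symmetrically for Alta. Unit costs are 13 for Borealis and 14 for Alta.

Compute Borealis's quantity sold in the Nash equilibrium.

Borealis's profit: π = (p_{Borealis} − 13)(82 − 3p_{Borealis} + 2p_{Alta}).
∂π/∂p_{Borealis} = 121 − 6p_{Borealis} + 2p_{Alta} = 0 ⇒ p_{Borealis} = 121/6 + (1/3)p_{Alta}.
Similarly p_{Alta} = 62/3 + (1/3)p_{Borealis}.
Solving the two reaction functions simultaneously: (1 − (1/3)(1/3))p_{Borealis} = 121/6 + (1/3)·(62/3), so (8/9)p_{Borealis} = 487/18 and p_{Borealis} = 30.4375.
Then p_{Alta} = 62/3 + (1/3)·30.4375 = 30.8125.
q_{Borealis} = 82 − 3·30.4375 + 2·30.8125 = 52.3125.

52.3125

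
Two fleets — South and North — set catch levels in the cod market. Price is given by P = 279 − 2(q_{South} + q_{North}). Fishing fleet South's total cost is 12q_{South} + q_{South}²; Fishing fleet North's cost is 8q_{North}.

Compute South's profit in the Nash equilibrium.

Fishing fleet South's profit: π = q_{South}(279 − 2(q_{South} + q_{North})) − 12q_{South} − q_{South}².
∂π/∂q_{South} = 267 − 6q_{South} − 2q_{North} = 0, so q_{South} = 44.5 − (1/3)q_{North}.
For North: ∂π/∂q_{North} = 271 − 4q_{North} − 2q_{South} = 0 ⇒ q_{North} = 67.75 − 0.5q_{South}.
Plugging q_{North} into South's best response: q_{South} = 44.5 − (1/3)(67.75 − 0.5q_{South}) ⇒ (5/6)q_{South} = 263/12, so q_{South} = 26.3.
Then q_{North} = 67.75 − 0.5·26.3 = 54.6.
Price P = 279 − 2·80.9 = 117.2.
South's profit: (117.2 − 12)·26.3 − (26.3)² = 2075.07.

2075.07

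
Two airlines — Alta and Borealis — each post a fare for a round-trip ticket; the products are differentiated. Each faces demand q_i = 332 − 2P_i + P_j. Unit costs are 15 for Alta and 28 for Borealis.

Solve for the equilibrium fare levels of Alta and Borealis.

122.4, 127.6

Alta's profit: π = (P_{Alta} − 15)(332 − 2P_{Alta} + P_{Borealis}).
∂π/∂P_{Alta} = 362 − 4P_{Alta} + P_{Borealis} = 0 ⇒ P_{Alta} = 90.5 + 0.25P_{Borealis}.
Similarly P_{Borealis} = 97 + 0.25P_{Alta}.
Solving the two reaction functions simultaneously: (1 − (0.25)(0.25))P_{Alta} = 90.5 + 0.25·97, so 0.9375P_{Alta} = 114.75 and P_{Alta} = 122.4.
Then P_{Borealis} = 97 + 0.25·122.4 = 127.6.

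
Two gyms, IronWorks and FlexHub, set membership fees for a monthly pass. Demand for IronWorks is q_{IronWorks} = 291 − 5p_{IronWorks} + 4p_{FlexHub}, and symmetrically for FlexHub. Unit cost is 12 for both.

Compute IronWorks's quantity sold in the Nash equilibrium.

232.5

IronWorks's profit: π = (p_{IronWorks} − 12)(291 − 5p_{IronWorks} + 4p_{FlexHub}).
∂π/∂p_{IronWorks} = 351 − 10p_{IronWorks} + 4p_{FlexHub} = 0 ⇒ p_{IronWorks} = 35.1 + 0.4p_{FlexHub}.
Setting p_{IronWorks} = p_{FlexHub} in the reaction function: p_{IronWorks} = 35.1 + 0.4p_{IronWorks}, so p_{IronWorks} = 35.1 / 0.6 = 58.5.
q_{IronWorks} = 291 − 5·58.5 + 4·58.5 = 232.5.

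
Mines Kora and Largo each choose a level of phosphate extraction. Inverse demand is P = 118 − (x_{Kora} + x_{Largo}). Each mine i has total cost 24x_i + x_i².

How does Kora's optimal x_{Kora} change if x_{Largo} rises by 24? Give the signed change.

-6

Mine Kora's profit: π = x_{Kora}(118 − (x_{Kora} + x_{Largo})) − 24x_{Kora} − x_{Kora}².
∂π/∂x_{Kora} = 94 − 4x_{Kora} − x_{Largo} = 0, so x_{Kora} = 23.5 − 0.25x_{Largo}.
The reaction-function slope is −0.25, so a 24-unit rise in x_{Largo} moves x_{Kora} by −0.25 × 24 = −6. Kora's best response falls — the actions are strategic substitutes.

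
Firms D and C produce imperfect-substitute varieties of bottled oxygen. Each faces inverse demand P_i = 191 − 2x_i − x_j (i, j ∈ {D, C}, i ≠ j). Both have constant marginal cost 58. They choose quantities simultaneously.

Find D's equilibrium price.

Firm D's profit: π = x_D(191 − 2x_D − x_C) − 58x_D.
∂π/∂x_D = 133 − 4x_D − x_C = 0 ⇒ x_D = 33.25 − 0.25x_C.
By symmetry x_C = x_D; substituting into the reaction function, 1.25x_D = 33.25 and x_D = 26.6.
P_D = 191 − 2·26.6 − 26.6 = 111.2.

111.2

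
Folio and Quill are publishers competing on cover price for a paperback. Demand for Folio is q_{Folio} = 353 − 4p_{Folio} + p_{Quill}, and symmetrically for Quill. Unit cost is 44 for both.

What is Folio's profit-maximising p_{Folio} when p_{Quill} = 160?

Folio's profit: π = (p_{Folio} − 44)(353 − 4p_{Folio} + p_{Quill}).
∂π/∂p_{Folio} = 529 − 8p_{Folio} + p_{Quill} = 0 ⇒ p_{Folio} = 66.125 + 0.125p_{Quill}.
At p_{Quill} = 160: p_{Folio} = 66.125 + 0.125·160 = 86.125.

86.125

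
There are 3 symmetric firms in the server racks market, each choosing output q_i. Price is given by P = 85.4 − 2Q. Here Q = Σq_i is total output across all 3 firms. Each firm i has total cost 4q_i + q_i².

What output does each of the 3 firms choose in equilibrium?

A representative firm's profit is π_i = q_i(85.4 − 2Q) − 4q_i − q_i², with Q = q_i + Σ_{j≠i} q_j.
First-order condition: 81.4 − 6q_i − 2Σ_{j≠i} q_j = 0.
Imposing symmetry (q_j = q for all j) turns Σ_{j≠i} q_j into 2q, so 81.4 = 10q and q = 8.14.

8.14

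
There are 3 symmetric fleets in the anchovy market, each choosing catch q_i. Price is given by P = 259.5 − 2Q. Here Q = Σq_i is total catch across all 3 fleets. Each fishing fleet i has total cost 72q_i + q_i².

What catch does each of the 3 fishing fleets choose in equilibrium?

A representative fishing fleet's profit is π_i = q_i(259.5 − 2Q) − 72q_i − q_i², with Q = q_i + Σ_{j≠i} q_j.
First-order condition: 187.5 − 6q_i − 2Σ_{j≠i} q_j = 0.
Imposing symmetry (q_j = q for all j) turns Σ_{j≠i} q_j into 2q, so 187.5 = 10q and q = 18.75.

18.75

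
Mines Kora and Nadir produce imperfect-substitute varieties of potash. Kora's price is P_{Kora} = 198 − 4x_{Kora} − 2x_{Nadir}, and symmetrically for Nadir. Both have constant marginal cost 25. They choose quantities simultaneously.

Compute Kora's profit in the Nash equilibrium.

1197.16

Mine Kora's profit: π = x_{Kora}(198 − 4x_{Kora} − 2x_{Nadir}) − 25x_{Kora}.
∂π/∂x_{Kora} = 173 − 8x_{Kora} − 2x_{Nadir} = 0 ⇒ x_{Kora} = 21.625 − 0.25x_{Nadir}.
Setting x_{Kora} = x_{Nadir} in the reaction function: x_{Kora} = 21.625 − 0.25x_{Kora}, so x_{Kora} = 21.625 / 1.25 = 17.3.
P_{Kora} = 198 − 4·17.3 − 2·17.3 = 94.2.
Profit = (94.2 − 25)·17.3 = 1197.16.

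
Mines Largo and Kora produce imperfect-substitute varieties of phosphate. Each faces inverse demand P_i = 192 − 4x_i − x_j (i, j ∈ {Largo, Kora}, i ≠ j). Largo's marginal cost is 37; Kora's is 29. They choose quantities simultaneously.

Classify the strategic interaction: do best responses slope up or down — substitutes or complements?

strategic substitutes

Mine Largo's profit: π = x_{Largo}(192 − 4x_{Largo} − x_{Kora}) − 37x_{Largo}.
∂π/∂x_{Largo} = 155 − 8x_{Largo} − x_{Kora} = 0 ⇒ x_{Largo} = 19.375 − 0.125x_{Kora}.
The best-response slope dx_{Largo}/dx_{Kora} = −0.125 < 0: the reaction function is downward-sloping, so the choices are strategic substitutes.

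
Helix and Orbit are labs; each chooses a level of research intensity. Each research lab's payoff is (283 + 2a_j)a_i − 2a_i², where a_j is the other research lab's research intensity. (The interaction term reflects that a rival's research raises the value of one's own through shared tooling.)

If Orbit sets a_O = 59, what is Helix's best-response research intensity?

Helix's payoff is (283 + 2a_O)a_H − 2a_H².
∂π/∂a_H = 283 + 2a_O − 4a_H = 0, so a_H = 70.75 + 0.5a_O.
At a_O = 59: a_H = 70.75 + 0.5·59 = 100.25.

100.25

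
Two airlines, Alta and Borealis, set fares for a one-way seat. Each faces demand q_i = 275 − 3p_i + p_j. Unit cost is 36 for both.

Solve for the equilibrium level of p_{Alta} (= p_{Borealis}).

76.6

Alta's profit: π = (p_{Alta} − 36)(275 − 3p_{Alta} + p_{Borealis}).
∂π/∂p_{Alta} = 383 − 6p_{Alta} + p_{Borealis} = 0 ⇒ p_{Alta} = 383/6 + (1/6)p_{Borealis}.
Setting p_{Alta} = p_{Borealis} in the reaction function: p_{Alta} = 383/6 + (1/6)p_{Alta}, so p_{Alta} = (383/6) / (5/6) = 76.6.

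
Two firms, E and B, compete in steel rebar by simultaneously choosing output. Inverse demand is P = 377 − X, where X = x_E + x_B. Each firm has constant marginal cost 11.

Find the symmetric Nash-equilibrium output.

122

Firm E's profit: π = x_E(377 − (x_E + x_B)) − 11x_E.
∂π/∂x_E = 366 − 2x_E − x_B = 0, so x_E = 183 − 0.5x_B.
By symmetry x_B = x_E; substituting into the reaction function, 1.5x_E = 183 and x_E = 122.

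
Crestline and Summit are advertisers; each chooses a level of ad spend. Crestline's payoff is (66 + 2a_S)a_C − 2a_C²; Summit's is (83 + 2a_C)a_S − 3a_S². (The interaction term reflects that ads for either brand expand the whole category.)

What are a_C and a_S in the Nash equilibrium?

28.1, 23.2

Expanding Crestline's payoff: 66a_C + 2a_Sa_C − 2a_C².
∂π/∂a_C = 66 + 2a_S − 4a_C = 0, so a_C = 16.5 + 0.5a_S.
Likewise for Summit: a_S = 83/6 + (1/3)a_C.
Substituting the second reaction function into the first: a_C = 16.5 + 0.5(83/6 + (1/3)a_C), which gives (5/6)a_C = 281/12 ⇒ a_C = 28.1.
Then a_S = 83/6 + (1/3)·28.1 = 23.2.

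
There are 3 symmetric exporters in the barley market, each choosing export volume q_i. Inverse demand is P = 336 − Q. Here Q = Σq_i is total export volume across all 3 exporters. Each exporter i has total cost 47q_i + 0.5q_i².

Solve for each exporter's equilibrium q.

A representative exporter's profit is π_i = q_i(336 − Q) − 47q_i − 0.5q_i², with Q = q_i + Σ_{j≠i} q_j.
First-order condition: 289 − 3q_i − Σ_{j≠i} q_j = 0.
Imposing symmetry (q_j = q for all j) turns Σ_{j≠i} q_j into 2q, so 289 = 5q and q = 57.8.

57.8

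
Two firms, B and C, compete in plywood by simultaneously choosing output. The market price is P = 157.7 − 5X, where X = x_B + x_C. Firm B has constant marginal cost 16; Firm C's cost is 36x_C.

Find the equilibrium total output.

Firm B's profit: π = x_B(157.7 − 5(x_B + x_C)) − 16x_B.
∂π/∂x_B = 141.7 − 10x_B − 5x_C = 0, so x_B = 14.17 − 0.5x_C.
By the same steps for C: x_C = 12.17 − 0.5x_B.
Solving the two reaction functions simultaneously: (1 − (−0.5)(−0.5))x_B = 14.17 − 0.5·12.17, so 0.75x_B = 8.085 and x_B = 10.78.
Then x_C = 12.17 − 0.5·10.78 = 6.78.
Total output: 10.78 + 6.78 = 17.56.

17.56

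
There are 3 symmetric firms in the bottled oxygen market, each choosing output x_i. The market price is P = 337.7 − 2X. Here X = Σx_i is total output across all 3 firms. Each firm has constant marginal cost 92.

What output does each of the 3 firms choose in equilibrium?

A representative firm's profit is π_i = x_i(337.7 − 2X) − 92x_i, with X = x_i + Σ_{j≠i} x_j.
First-order condition: 245.7 − 4x_i − 2Σ_{j≠i} x_j = 0.
In a symmetric equilibrium every firm chooses the same x, so Σ_{j≠i} x_j = 2x. The condition becomes 245.7 − 8x = 0, giving x = 245.7/8 = 30.7125.

30.7125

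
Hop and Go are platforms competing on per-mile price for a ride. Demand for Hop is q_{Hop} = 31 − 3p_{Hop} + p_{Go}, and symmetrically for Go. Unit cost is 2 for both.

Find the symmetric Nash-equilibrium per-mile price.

7.4

Hop's profit: π = (p_{Hop} − 2)(31 − 3p_{Hop} + p_{Go}).
∂π/∂p_{Hop} = 37 − 6p_{Hop} + p_{Go} = 0 ⇒ p_{Hop} = 37/6 + (1/6)p_{Go}.
The game is symmetric, so in equilibrium p_{Go} = p_{Hop}: the reaction function gives (5/6)p_{Hop} = 37/6, hence p_{Hop} = 7.4.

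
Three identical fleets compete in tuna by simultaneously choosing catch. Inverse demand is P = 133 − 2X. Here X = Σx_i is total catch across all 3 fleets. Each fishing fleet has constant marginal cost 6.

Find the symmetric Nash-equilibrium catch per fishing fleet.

A representative fishing fleet's profit is π_i = x_i(133 − 2X) − 6x_i, with X = x_i + Σ_{j≠i} x_j.
First-order condition: 127 − 4x_i − 2Σ_{j≠i} x_j = 0.
In a symmetric equilibrium every fishing fleet chooses the same x, so Σ_{j≠i} x_j = 2x. The condition becomes 127 − 8x = 0, giving x = 127/8 = 15.875.

15.875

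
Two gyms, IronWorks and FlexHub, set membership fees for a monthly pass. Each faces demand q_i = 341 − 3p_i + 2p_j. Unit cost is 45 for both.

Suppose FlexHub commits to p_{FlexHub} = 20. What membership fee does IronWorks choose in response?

86

IronWorks's profit: π = (p_{IronWorks} − 45)(341 − 3p_{IronWorks} + 2p_{FlexHub}).
∂π/∂p_{IronWorks} = 476 − 6p_{IronWorks} + 2p_{FlexHub} = 0 ⇒ p_{IronWorks} = 238/3 + (1/3)p_{FlexHub}.
At p_{FlexHub} = 20: p_{IronWorks} = 238/3 + (1/3)·20 = 86.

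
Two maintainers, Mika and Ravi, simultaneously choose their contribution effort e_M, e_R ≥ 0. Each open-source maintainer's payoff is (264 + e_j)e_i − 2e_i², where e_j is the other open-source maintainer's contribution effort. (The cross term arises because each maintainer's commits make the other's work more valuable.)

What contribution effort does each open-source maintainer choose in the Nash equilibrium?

88

Mika's payoff is (264 + e_R)e_M − 2e_M².
∂π/∂e_M = 264 + e_R − 4e_M = 0, so e_M = 66 + 0.25e_R.
By symmetry e_R = e_M; substituting into the reaction function, 0.75e_M = 66 and e_M = 88.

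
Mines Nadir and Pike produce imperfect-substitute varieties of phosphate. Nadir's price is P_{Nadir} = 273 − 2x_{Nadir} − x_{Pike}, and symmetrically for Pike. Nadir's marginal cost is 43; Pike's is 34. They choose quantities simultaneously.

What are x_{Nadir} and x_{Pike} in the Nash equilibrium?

45.4, 48.4

Mine Nadir's profit: π = x_{Nadir}(273 − 2x_{Nadir} − x_{Pike}) − 43x_{Nadir}.
∂π/∂x_{Nadir} = 230 − 4x_{Nadir} − x_{Pike} = 0 ⇒ x_{Nadir} = 57.5 − 0.25x_{Pike}.
Similarly x_{Pike} = 59.75 − 0.25x_{Nadir}.
Solving the two reaction functions simultaneously: (1 − (−0.25)(−0.25))x_{Nadir} = 57.5 − 0.25·59.75, so 0.9375x_{Nadir} = 42.5625 and x_{Nadir} = 45.4.
Then x_{Pike} = 59.75 − 0.25·45.4 = 48.4.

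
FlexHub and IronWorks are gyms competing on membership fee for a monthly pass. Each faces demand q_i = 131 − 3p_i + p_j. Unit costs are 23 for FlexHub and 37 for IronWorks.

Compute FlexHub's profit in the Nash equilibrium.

993.72

FlexHub's profit: π = (p_{FlexHub} − 23)(131 − 3p_{FlexHub} + p_{IronWorks}).
∂π/∂p_{FlexHub} = 200 − 6p_{FlexHub} + p_{IronWorks} = 0 ⇒ p_{FlexHub} = 100/3 + (1/6)p_{IronWorks}.
Similarly p_{IronWorks} = 121/3 + (1/6)p_{FlexHub}.
Solving the two reaction functions simultaneously: (1 − (1/6)(1/6))p_{FlexHub} = 100/3 + (1/6)·(121/3), so (35/36)p_{FlexHub} = 721/18 and p_{FlexHub} = 41.2.
Then p_{IronWorks} = 121/3 + (1/6)·41.2 = 47.2.
q_{FlexHub} = 131 − 3·41.2 + 47.2 = 54.6.
Profit = (41.2 − 23)·54.6 = 993.72.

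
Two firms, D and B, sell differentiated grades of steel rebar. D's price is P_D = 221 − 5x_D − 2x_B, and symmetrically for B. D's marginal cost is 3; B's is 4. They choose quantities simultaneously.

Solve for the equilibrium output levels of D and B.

Firm D's profit: π = x_D(221 − 5x_D − 2x_B) − 3x_D.
∂π/∂x_D = 218 − 10x_D − 2x_B = 0 ⇒ x_D = 21.8 − 0.2x_B.
Similarly x_B = 21.7 − 0.2x_D.
Solving the two reaction functions simultaneously: (1 − (−0.2)(−0.2))x_D = 21.8 − 0.2·21.7, so 0.96x_D = 17.46 and x_D = 18.1875.
Then x_B = 21.7 − 0.2·18.1875 = 18.0625.

18.1875, 18.0625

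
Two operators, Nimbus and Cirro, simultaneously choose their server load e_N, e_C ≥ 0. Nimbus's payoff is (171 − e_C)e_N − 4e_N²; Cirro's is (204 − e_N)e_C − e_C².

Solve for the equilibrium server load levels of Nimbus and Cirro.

9.2, 97.4

Expanding Nimbus's payoff: 171e_N − e_Ce_N − 4e_N².
∂π/∂e_N = 171 − e_C − 8e_N = 0, so e_N = 21.375 − 0.125e_C.
Likewise for Cirro: e_C = 102 − 0.5e_N.
Plugging e_C into Nimbus's best response: e_N = 21.375 − 0.125(102 − 0.5e_N) ⇒ 0.9375e_N = 8.625, so e_N = 9.2.
Then e_C = 102 − 0.5·9.2 = 97.4.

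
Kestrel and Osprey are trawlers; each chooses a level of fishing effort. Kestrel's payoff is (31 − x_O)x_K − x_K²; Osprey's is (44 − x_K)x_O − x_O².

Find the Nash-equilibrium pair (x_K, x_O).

6, 19

Expanding Kestrel's payoff: 31x_K − x_Ox_K − x_K².
∂π/∂x_K = 31 − x_O − 2x_K = 0, so x_K = 15.5 − 0.5x_O.
Likewise for Osprey: x_O = 22 − 0.5x_K.
Substituting the second reaction function into the first: x_K = 15.5 − 0.5(22 − 0.5x_K), which gives 0.75x_K = 4.5 ⇒ x_K = 6.
Then x_O = 22 − 0.5·6 = 19.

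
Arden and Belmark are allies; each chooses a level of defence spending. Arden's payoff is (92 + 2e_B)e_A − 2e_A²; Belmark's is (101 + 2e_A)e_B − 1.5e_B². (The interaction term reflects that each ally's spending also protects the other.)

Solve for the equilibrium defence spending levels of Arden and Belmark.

59.75, 73.5

Expanding Arden's payoff: 92e_A + 2e_Be_A − 2e_A².
∂π/∂e_A = 92 + 2e_B − 4e_A = 0, so e_A = 23 + 0.5e_B.
Likewise for Belmark: e_B = 101/3 + (2/3)e_A.
Plugging e_B into Arden's best response: e_A = 23 + 0.5(101/3 + (2/3)e_A) ⇒ (2/3)e_A = 239/6, so e_A = 59.75.
Then e_B = 101/3 + (2/3)·59.75 = 73.5.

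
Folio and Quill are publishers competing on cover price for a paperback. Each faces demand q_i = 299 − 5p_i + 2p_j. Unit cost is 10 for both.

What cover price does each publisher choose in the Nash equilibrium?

43.625

Folio's profit: π = (p_{Folio} − 10)(299 − 5p_{Folio} + 2p_{Quill}).
∂π/∂p_{Folio} = 349 − 10p_{Folio} + 2p_{Quill} = 0 ⇒ p_{Folio} = 34.9 + 0.2p_{Quill}.
The game is symmetric, so in equilibrium p_{Quill} = p_{Folio}: the reaction function gives 0.8p_{Folio} = 34.9, hence p_{Folio} = 43.625.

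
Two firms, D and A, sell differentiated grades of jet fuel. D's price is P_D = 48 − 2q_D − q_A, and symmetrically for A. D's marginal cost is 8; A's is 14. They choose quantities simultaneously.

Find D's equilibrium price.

Firm D's profit: π = q_D(48 − 2q_D − q_A) − 8q_D.
∂π/∂q_D = 40 − 4q_D − q_A = 0 ⇒ q_D = 10 − 0.25q_A.
Similarly q_A = 8.5 − 0.25q_D.
Substituting the second reaction function into the first: q_D = 10 − 0.25(8.5 − 0.25q_D), which gives 0.9375q_D = 7.875 ⇒ q_D = 8.4.
Then q_A = 8.5 − 0.25·8.4 = 6.4.
P_D = 48 − 2·8.4 − 6.4 = 24.8.

24.8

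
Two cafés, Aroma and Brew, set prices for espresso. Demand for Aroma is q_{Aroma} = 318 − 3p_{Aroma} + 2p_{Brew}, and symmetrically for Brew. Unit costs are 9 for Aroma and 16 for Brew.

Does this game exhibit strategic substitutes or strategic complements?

Aroma's profit: π = (p_{Aroma} − 9)(318 − 3p_{Aroma} + 2p_{Brew}).
∂π/∂p_{Aroma} = 345 − 6p_{Aroma} + 2p_{Brew} = 0 ⇒ p_{Aroma} = 57.5 + (1/3)p_{Brew}.
The best-response slope dp_{Aroma}/dp_{Brew} = 1/3 > 0: the reaction function is upward-sloping, so the choices are strategic complements.

strategic complements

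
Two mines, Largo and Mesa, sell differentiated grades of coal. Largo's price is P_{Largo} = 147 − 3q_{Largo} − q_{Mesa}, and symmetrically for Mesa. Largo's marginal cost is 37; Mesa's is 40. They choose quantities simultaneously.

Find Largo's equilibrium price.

Mine Largo's profit: π = q_{Largo}(147 − 3q_{Largo} − q_{Mesa}) − 37q_{Largo}.
∂π/∂q_{Largo} = 110 − 6q_{Largo} − q_{Mesa} = 0 ⇒ q_{Largo} = 55/3 − (1/6)q_{Mesa}.
Similarly q_{Mesa} = 107/6 − (1/6)q_{Largo}.
Substituting the second reaction function into the first: q_{Largo} = 55/3 − (1/6)(107/6 − (1/6)q_{Largo}), which gives (35/36)q_{Largo} = 553/36 ⇒ q_{Largo} = 15.8.
Then q_{Mesa} = 107/6 − (1/6)·15.8 = 15.2.
P_{Largo} = 147 − 3·15.8 − 15.2 = 84.4.

84.4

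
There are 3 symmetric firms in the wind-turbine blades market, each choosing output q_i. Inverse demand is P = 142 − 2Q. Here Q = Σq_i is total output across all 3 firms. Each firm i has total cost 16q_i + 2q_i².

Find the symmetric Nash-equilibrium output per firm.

A representative firm's profit is π_i = q_i(142 − 2Q) − 16q_i − 2q_i², with Q = q_i + Σ_{j≠i} q_j.
First-order condition: 126 − 8q_i − 2Σ_{j≠i} q_j = 0.
In a symmetric equilibrium every firm chooses the same q, so Σ_{j≠i} q_j = 2q. The condition becomes 126 − 12q = 0, giving q = 126/12 = 10.5.

10.5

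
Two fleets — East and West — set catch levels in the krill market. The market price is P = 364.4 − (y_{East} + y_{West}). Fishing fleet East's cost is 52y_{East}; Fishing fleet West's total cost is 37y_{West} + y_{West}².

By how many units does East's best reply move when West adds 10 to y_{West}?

Fishing fleet East's profit: π = y_{East}(364.4 − (y_{East} + y_{West})) − 52y_{East}.
∂π/∂y_{East} = 312.4 − 2y_{East} − y_{West} = 0, so y_{East} = 156.2 − 0.5y_{West}.
The reaction-function slope is −0.5, so a 10-unit rise in y_{West} moves y_{East} by −0.5 × 10 = −5. East's best response falls — the actions are strategic substitutes.

-5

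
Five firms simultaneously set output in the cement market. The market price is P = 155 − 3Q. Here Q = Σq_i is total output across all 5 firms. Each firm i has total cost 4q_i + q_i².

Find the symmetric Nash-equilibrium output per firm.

7.55

A representative firm's profit is π_i = q_i(155 − 3Q) − 4q_i − q_i², with Q = q_i + Σ_{j≠i} q_j.
First-order condition: 151 − 8q_i − 3Σ_{j≠i} q_j = 0.
In a symmetric equilibrium every firm chooses the same q, so Σ_{j≠i} q_j = 4q. The condition becomes 151 − 20q = 0, giving q = 151/20 = 7.55.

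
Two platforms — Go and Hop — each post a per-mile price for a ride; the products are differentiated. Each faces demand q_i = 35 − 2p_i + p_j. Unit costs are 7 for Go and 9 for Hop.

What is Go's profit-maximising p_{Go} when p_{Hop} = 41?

22.5

Go's profit: π = (p_{Go} − 7)(35 − 2p_{Go} + p_{Hop}).
∂π/∂p_{Go} = 49 − 4p_{Go} + p_{Hop} = 0 ⇒ p_{Go} = 12.25 + 0.25p_{Hop}.
At p_{Hop} = 41: p_{Go} = 12.25 + 0.25·41 = 22.5.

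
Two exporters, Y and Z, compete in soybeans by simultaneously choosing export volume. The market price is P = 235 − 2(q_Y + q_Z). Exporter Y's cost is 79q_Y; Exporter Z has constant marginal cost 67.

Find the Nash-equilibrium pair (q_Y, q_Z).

24, 30

Exporter Y's profit: π = q_Y(235 − 2(q_Y + q_Z)) − 79q_Y.
∂π/∂q_Y = 156 − 4q_Y − 2q_Z = 0, so q_Y = 39 − 0.5q_Z.
By the same steps for Z: q_Z = 42 − 0.5q_Y.
Substituting the second reaction function into the first: q_Y = 39 − 0.5(42 − 0.5q_Y), which gives 0.75q_Y = 18 ⇒ q_Y = 24.
Then q_Z = 42 − 0.5·24 = 30.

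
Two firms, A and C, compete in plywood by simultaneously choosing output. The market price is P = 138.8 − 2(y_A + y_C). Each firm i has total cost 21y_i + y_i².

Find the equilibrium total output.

Firm A's profit: π = y_A(138.8 − 2(y_A + y_C)) − 21y_A − y_A².
∂π/∂y_A = 117.8 − 6y_A − 2y_C = 0, so y_A = 589/30 − (1/3)y_C.
By symmetry y_C = y_A; substituting into the reaction function, (4/3)y_A = 589/30 and y_A = 14.725.
Total output: 14.725 + 14.725 = 29.45.

29.45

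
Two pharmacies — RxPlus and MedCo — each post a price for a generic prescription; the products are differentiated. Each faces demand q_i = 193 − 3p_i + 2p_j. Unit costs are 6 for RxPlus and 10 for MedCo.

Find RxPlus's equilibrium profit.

6768.75

RxPlus's profit: π = (p_{RxPlus} − 6)(193 − 3p_{RxPlus} + 2p_{MedCo}).
∂π/∂p_{RxPlus} = 211 − 6p_{RxPlus} + 2p_{MedCo} = 0 ⇒ p_{RxPlus} = 211/6 + (1/3)p_{MedCo}.
Similarly p_{MedCo} = 223/6 + (1/3)p_{RxPlus}.
Solving the two reaction functions simultaneously: (1 − (1/3)(1/3))p_{RxPlus} = 211/6 + (1/3)·(223/6), so (8/9)p_{RxPlus} = 428/9 and p_{RxPlus} = 53.5.
Then p_{MedCo} = 223/6 + (1/3)·53.5 = 55.
q_{RxPlus} = 193 − 3·53.5 + 2·55 = 142.5.
Profit = (53.5 − 6)·142.5 = 6768.75.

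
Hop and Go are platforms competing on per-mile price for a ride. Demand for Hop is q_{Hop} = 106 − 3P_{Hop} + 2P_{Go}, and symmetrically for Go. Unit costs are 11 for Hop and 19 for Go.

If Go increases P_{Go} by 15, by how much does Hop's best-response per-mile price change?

5

Hop's profit: π = (P_{Hop} − 11)(106 − 3P_{Hop} + 2P_{Go}).
∂π/∂P_{Hop} = 139 − 6P_{Hop} + 2P_{Go} = 0 ⇒ P_{Hop} = 139/6 + (1/3)P_{Go}.
The reaction-function slope is 1/3, so a 15-unit rise in P_{Go} moves P_{Hop} by 1/3 × 15 = 5. Hop's best response rises — the actions are strategic complements.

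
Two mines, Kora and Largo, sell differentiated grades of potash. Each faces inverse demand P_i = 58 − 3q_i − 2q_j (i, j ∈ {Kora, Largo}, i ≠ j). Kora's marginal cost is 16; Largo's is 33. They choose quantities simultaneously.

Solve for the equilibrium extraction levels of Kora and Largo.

6.3125, 2.0625

Mine Kora's profit: π = q_{Kora}(58 − 3q_{Kora} − 2q_{Largo}) − 16q_{Kora}.
∂π/∂q_{Kora} = 42 − 6q_{Kora} − 2q_{Largo} = 0 ⇒ q_{Kora} = 7 − (1/3)q_{Largo}.
Similarly q_{Largo} = 25/6 − (1/3)q_{Kora}.
Substituting the second reaction function into the first: q_{Kora} = 7 − (1/3)(25/6 − (1/3)q_{Kora}), which gives (8/9)q_{Kora} = 101/18 ⇒ q_{Kora} = 6.3125.
Then q_{Largo} = 25/6 − (1/3)·6.3125 = 2.0625.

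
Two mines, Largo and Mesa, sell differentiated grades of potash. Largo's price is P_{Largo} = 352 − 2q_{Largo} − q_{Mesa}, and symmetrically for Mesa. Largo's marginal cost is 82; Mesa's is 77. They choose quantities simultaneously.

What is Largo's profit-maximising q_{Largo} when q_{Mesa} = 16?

63.5

Mine Largo's profit: π = q_{Largo}(352 − 2q_{Largo} − q_{Mesa}) − 82q_{Largo}.
∂π/∂q_{Largo} = 270 − 4q_{Largo} − q_{Mesa} = 0 ⇒ q_{Largo} = 67.5 − 0.25q_{Mesa}.
At q_{Mesa} = 16: q_{Largo} = 67.5 − 0.25·16 = 63.5.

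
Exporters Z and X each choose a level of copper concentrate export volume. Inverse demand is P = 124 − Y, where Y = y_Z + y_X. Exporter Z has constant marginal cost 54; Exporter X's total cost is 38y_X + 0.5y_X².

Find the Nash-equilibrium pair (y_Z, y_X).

24.8, 20.4

Exporter Z's profit: π = y_Z(124 − (y_Z + y_X)) − 54y_Z.
∂π/∂y_Z = 70 − 2y_Z − y_X = 0, so y_Z = 35 − 0.5y_X.
For X: ∂π/∂y_X = 86 − 3y_X − y_Z = 0 ⇒ y_X = 86/3 − (1/3)y_Z.
Substituting the second reaction function into the first: y_Z = 35 − 0.5(86/3 − (1/3)y_Z), which gives (5/6)y_Z = 62/3 ⇒ y_Z = 24.8.
Then y_X = 86/3 − (1/3)·24.8 = 20.4.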